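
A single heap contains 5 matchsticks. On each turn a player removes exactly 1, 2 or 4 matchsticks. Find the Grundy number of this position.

Compute g(0), g(1), … for moves {1, 2, 4}:
g(0) = mex{} = 0
g(1) = mex{0} = 1
g(2) = mex{0,1} = 2
g(3) = mex{1,2} = 0
g(4) = mex{0,2} = 1
g(5) = mex{0,1} = 2
So g(5) = 2.

2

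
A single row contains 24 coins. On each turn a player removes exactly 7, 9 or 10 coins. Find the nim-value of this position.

1

Grundy values for subtraction set {7, 9, 10}:
k:     0  1  2  3  4  5  6  7  8  9 10 11 12 13 14 15 16 17 18 19 20 21 22 23 24
g(k):  0  0  0  0  0  0  0  1  1  1  1  1  1  1  2  2  2  0  0  0  0  0  0  0  1
So g(24) = 1.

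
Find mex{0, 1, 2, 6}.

3

The values 0, 1, 2 are all present; 3 is the first non-negative integer missing from the set.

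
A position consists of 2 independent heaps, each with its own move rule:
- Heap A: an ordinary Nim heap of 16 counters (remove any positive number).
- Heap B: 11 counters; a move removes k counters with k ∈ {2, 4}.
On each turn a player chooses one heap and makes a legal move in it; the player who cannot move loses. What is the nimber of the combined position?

18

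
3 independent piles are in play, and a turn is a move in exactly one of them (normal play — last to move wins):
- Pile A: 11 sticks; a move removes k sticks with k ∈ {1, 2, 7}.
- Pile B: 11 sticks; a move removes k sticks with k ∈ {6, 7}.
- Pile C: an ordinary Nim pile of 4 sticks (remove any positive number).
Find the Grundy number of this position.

For pile A, compute g(0), g(1), … with moves {1, 2, 7}:
k:     0  1  2  3  4  5  6  7  8  9 10 11
g(k):  0  1  2  0  1  2  0  1  2  0  1  2
So g(11) = 2.
Build the Grundy sequence for pile B with g(k) = mex{g(k−s) : s ∈ {6, 7}, s ≤ k}:
g(0) = mex{} = 0
g(1) = mex{} = 0
g(2) = mex{} = 0
g(3) = mex{} = 0
g(4) = mex{} = 0
g(5) = mex{} = 0
g(6) = mex{0} = 1
g(7) = mex{0} = 1
g(8) = mex{0} = 1
g(9) = mex{0} = 1
g(10) = mex{0} = 1
g(11) = mex{0} = 1
So g(11) = 1.
Pile C is a plain Nim pile of size 4, so its Grundy value is 4.
The value of a disjunctive sum is the nim-sum of the parts.
Combined value = 2 ⊕ 1 ⊕ 4 = 7.

7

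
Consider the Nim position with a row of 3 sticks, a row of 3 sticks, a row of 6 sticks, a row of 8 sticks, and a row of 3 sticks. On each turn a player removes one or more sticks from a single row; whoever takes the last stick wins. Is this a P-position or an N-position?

Nim-sum: 3 ⊕ 3 ⊕ 6 ⊕ 8 ⊕ 3 = 13.
The nim-sum is 13 ≠ 0, so this is an N-position: the player to move can win.

N-position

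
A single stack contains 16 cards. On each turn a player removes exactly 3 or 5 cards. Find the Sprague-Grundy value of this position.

Compute g(0), g(1), … for moves {3, 5}:
k:     0  1  2  3  4  5  6  7  8  9 10 11 12 13 14 15 16
g(k):  0  0  0  1  1  1  2  2  0  0  0  1  1  1  2  2  0
So g(16) = 0.

0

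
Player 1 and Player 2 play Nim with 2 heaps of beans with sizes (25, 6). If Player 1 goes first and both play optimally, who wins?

Nim-sum: 25 XOR 6 = 31.
The nim-sum is 31 ≠ 0, so this is an N-position: the player to move can win; Player 1 has a winning move.

Player 1 wins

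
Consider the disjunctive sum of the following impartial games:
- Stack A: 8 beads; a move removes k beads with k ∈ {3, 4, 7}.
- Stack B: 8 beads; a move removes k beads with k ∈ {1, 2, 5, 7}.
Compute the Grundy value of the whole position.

0

Build the Grundy sequence for stack A with g(k) = mex{g(k−s) : s ∈ {3, 4, 7}, s ≤ k}:
k:     0  1  2  3  4  5  6  7  8
g(k):  0  0  0  1  1  1  2  2  2
So g(8) = 2.
Grundy values for stack B (subtraction set {1, 2, 5, 7}):
k:     0  1  2  3  4  5  6  7  8
g(k):  0  1  2  0  1  2  0  1  2
So g(8) = 2.
By the Sprague-Grundy theorem, the Grundy value of a sum of independent games is the XOR of the component values.
Combined value = 2 XOR 2 = 0.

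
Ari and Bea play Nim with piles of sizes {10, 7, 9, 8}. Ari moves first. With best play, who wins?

In binary:
  1010  (10)
  0111  (7)
  1001  (9)
  1000  (8)
  ----
  1100  (12)
The nim-sum is 12 ≠ 0, so this is an N-position: the player to move can win; Ari has a winning move.

Ari wins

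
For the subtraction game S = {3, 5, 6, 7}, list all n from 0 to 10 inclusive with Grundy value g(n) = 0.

0, 1, 2, 10

Build the Grundy sequence with g(k) = mex{g(k−s) : s ∈ {3, 5, 6, 7}, s ≤ k}:
g(0) = mex{} = 0
g(1) = mex{} = 0
g(2) = mex{} = 0
g(3) = mex{0} = 1
g(4) = mex{0} = 1
g(5) = mex{0} = 1
g(6) = mex{0,1} = 2
g(7) = mex{0,1} = 2
g(8) = mex{0,1} = 2
g(9) = mex{0,1,2} = 3
g(10) = mex{1,2} = 0
The P-positions (g = 0) in 0..10 are 0, 1, 2, 10.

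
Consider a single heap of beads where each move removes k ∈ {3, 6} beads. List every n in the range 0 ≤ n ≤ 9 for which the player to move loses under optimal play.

Compute g(0), g(1), … for moves {3, 6}:
k:     0  1  2  3  4  5  6  7  8  9
g(k):  0  0  0  1  1  1  2  2  2  0
The P-positions (g = 0) in 0..9 are 0, 1, 2, 9.

0, 1, 2, 9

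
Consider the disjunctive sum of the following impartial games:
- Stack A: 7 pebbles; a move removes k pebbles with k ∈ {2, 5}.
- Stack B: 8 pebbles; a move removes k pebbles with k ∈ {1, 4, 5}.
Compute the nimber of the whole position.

0

Build the Grundy sequence for stack A with g(k) = mex{g(k−s) : s ∈ {2, 5}, s ≤ k}:
g(0) = mex{} = 0
g(1) = mex{} = 0
g(2) = mex{0} = 1
g(3) = mex{0} = 1
g(4) = mex{1} = 0
g(5) = mex{0,1} = 2
g(6) = mex{0} = 1
g(7) = mex{1,2} = 0
So g(7) = 0.
Grundy values for stack B (subtraction set {1, 4, 5}):
k:     0  1  2  3  4  5  6  7  8
g(k):  0  1  0  1  2  3  2  3  0
So g(8) = 0.
The value of a disjunctive sum is the nim-sum of the parts.
Combined value = 0 ⊕ 0 = 0.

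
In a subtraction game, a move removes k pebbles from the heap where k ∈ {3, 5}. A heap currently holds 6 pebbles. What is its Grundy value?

Build the Grundy sequence with g(k) = mex{g(k−s) : s ∈ {3, 5}, s ≤ k}:
g(0) = mex{} = 0
g(1) = mex{} = 0
g(2) = mex{} = 0
g(3) = mex{0} = 1
g(4) = mex{0} = 1
g(5) = mex{0} = 1
g(6) = mex{0,1} = 2
So g(6) = 2.

2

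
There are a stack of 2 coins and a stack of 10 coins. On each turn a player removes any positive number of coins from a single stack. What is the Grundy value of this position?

8

Bitwise XOR of the heap sizes:
  0010  (2)
  1010  (10)
  ----
  1000  (8)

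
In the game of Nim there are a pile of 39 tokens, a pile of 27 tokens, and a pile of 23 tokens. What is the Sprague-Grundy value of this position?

Nim-sum: 39 XOR 27 XOR 23 = 43.

43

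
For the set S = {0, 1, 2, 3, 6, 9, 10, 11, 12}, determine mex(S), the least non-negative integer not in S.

The values 0, 1, 2, 3 are all present; 4 is the first non-negative integer missing from the set.

4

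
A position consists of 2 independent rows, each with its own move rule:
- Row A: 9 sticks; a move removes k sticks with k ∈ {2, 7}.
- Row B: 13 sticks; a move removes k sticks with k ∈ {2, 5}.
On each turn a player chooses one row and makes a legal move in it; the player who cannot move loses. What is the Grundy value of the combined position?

Build the Grundy sequence for row A with g(k) = mex{g(k−s) : s ∈ {2, 7}, s ≤ k}:
k:     0  1  2  3  4  5  6  7  8  9
g(k):  0  0  1  1  0  0  1  1  2  0
So g(9) = 0.
Build the Grundy sequence for row B with g(k) = mex{g(k−s) : s ∈ {2, 5}, s ≤ k}:
k:     0  1  2  3  4  5  6  7  8  9 10 11 12 13
g(k):  0  0  1  1  0  2  1  0  0  1  1  0  2  1
So g(13) = 1.
The value of a disjunctive sum is the nim-sum of the parts.
Combined value = 0 XOR 1 = 1.

1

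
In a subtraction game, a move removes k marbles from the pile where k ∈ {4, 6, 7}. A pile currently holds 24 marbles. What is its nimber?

0

Grundy values for subtraction set {4, 6, 7}:
k:     0  1  2  3  4  5  6  7  8  9 10 11 12 13 14 15 16 17 18 19 20 21 22 23 24
g(k):  0  0  0  0  1  1  1  1  2  2  2  0  0  0  0  1  1  1  1  2  2  2  0  0  0
So g(24) = 0.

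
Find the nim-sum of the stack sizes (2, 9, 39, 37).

9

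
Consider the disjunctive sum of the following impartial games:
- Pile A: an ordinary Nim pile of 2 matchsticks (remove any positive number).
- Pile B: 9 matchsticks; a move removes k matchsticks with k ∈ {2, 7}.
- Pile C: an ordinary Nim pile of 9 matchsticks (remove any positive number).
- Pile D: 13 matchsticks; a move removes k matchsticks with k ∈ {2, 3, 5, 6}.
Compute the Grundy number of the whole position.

9

Pile A is a plain Nim pile of size 2, so its Grundy value is 2.
Build the Grundy sequence for pile B with g(k) = mex{g(k−s) : s ∈ {2, 7}, s ≤ k}:
k:     0  1  2  3  4  5  6  7  8  9
g(k):  0  0  1  1  0  0  1  1  2  0
So g(9) = 0.
Pile C is a plain Nim pile of size 9, so its Grundy value is 9.
For pile D, compute g(0), g(1), … with moves {2, 3, 5, 6}:
g(0) = mex{} = 0
g(1) = mex{} = 0
g(2) = mex{0} = 1
g(3) = mex{0} = 1
g(4) = mex{0,1} = 2
g(5) = mex{0,1} = 2
g(6) = mex{0,1,2} = 3
g(7) = mex{0,1,2} = 3
g(8) = mex{1,2,3} = 0
g(9) = mex{1,2,3} = 0
g(10) = mex{0,2,3} = 1
g(11) = mex{0,2,3} = 1
g(12) = mex{0,1,3} = 2
g(13) = mex{0,1,3} = 2
So g(13) = 2.
The value of a disjunctive sum is the nim-sum of the parts.
Combined value = 2 ⊕ 0 ⊕ 9 ⊕ 2 = 9.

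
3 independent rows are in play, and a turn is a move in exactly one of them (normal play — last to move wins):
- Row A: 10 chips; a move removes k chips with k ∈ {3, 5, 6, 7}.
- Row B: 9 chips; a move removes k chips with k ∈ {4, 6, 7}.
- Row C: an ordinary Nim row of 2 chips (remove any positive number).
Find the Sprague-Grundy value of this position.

0

Grundy values for row A (subtraction set {3, 5, 6, 7}):
k:     0  1  2  3  4  5  6  7  8  9 10
g(k):  0  0  0  1  1  1  2  2  2  3  0
So g(10) = 0.
Grundy values for row B (subtraction set {4, 6, 7}):
g(0) = mex{} = 0
g(1) = mex{} = 0
g(2) = mex{} = 0
g(3) = mex{} = 0
g(4) = mex{0} = 1
g(5) = mex{0} = 1
g(6) = mex{0} = 1
g(7) = mex{0} = 1
g(8) = mex{0,1} = 2
g(9) = mex{0,1} = 2
So g(9) = 2.
Row C is a plain Nim row of size 2, so its Grundy value is 2.
By the Sprague-Grundy theorem, the Grundy value of a sum of independent games is the XOR of the component values.
Combined value = 0 XOR 2 XOR 2 = 0.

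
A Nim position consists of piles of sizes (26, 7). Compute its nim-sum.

Nim-sum: 26 XOR 7 = 29.

29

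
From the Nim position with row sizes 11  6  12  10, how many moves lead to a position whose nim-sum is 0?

Bitwise XOR of the heap sizes:
  1011  (11)
  0110  (6)
  1100  (12)
  1010  (10)
  ----
  1011  (11)
The overall nim-sum is X = 11. A row of size p has a winning move iff p XOR X < p (reduce it to p XOR X).
  11: 11 XOR 11 = 0 < 11 — winning move (to 0).
  6: 6 XOR 11 = 13 ≥ 6 — no move.
  12: 12 XOR 11 = 7 < 12 — winning move (to 7).
  10: 10 XOR 11 = 1 < 10 — winning move (to 1).
That gives 3 winning moves.

3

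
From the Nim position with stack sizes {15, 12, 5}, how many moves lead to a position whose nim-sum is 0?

Nim-sum: 15 XOR 12 XOR 5 = 6.
The overall nim-sum is X = 6. A stack of size p has a winning move iff p XOR X < p (reduce it to p XOR X).
  15: 15 XOR 6 = 9 < 15 — winning move (to 9).
  12: 12 XOR 6 = 10 < 12 — winning move (to 10).
  5: 5 XOR 6 = 3 < 5 — winning move (to 3).
That gives 3 winning moves.

3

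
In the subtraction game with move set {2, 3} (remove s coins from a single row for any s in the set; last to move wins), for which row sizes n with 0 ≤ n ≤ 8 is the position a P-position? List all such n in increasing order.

0, 1, 5, 6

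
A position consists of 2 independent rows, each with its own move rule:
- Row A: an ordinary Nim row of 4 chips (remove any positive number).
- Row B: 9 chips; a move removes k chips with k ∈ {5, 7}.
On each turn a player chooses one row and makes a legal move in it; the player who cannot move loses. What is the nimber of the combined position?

Row A is a plain Nim row of size 4, so its Grundy value is 4.
Grundy values for row B (subtraction set {5, 7}):
g(0) = mex{} = 0
g(1) = mex{} = 0
g(2) = mex{} = 0
g(3) = mex{} = 0
g(4) = mex{} = 0
g(5) = mex{0} = 1
g(6) = mex{0} = 1
g(7) = mex{0} = 1
g(8) = mex{0} = 1
g(9) = mex{0} = 1
So g(9) = 1.
By the Sprague-Grundy theorem, the Grundy value of a sum of independent games is the XOR of the component values.
Combined value = 4 XOR 1 = 5.

5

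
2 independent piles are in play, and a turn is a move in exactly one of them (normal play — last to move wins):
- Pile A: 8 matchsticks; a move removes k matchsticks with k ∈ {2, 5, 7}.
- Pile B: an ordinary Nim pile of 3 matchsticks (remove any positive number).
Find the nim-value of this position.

1

For pile A, compute g(0), g(1), … with moves {2, 5, 7}:
k:     0  1  2  3  4  5  6  7  8
g(k):  0  0  1  1  0  2  1  3  2
So g(8) = 2.
Pile B is a plain Nim pile of size 3, so its Grundy value is 3.
The value of a disjunctive sum is the nim-sum of the parts.
Combined value = 2 ⊕ 3 = 1.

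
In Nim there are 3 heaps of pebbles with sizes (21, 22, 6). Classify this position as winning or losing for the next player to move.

Winning position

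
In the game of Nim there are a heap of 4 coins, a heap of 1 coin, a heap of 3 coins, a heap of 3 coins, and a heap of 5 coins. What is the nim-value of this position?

0

Bitwise XOR of the heap sizes:
  100  (4)
  001  (1)
  011  (3)
  011  (3)
  101  (5)
  ---
  000  (0)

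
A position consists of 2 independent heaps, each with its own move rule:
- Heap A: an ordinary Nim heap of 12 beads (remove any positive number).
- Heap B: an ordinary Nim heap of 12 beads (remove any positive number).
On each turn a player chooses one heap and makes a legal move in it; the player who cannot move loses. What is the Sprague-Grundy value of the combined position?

0

Heap A is a plain Nim heap of size 12, so its Grundy value is 12.
Heap B is a plain Nim heap of size 12, so its Grundy value is 12.
The value of a disjunctive sum is the nim-sum of the parts.
Combined value = 12 XOR 12 = 0.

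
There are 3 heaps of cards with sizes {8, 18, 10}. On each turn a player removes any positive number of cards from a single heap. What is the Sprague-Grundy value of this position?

16

Compute the nim-sum pairwise:
8 XOR 18 = 26
26 XOR 10 = 16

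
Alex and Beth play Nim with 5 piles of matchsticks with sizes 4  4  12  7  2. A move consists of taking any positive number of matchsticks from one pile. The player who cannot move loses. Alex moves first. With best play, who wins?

Alex wins

Compute the nim-sum pairwise:
4 XOR 4 = 0
0 XOR 12 = 12
12 XOR 7 = 11
11 XOR 2 = 9
The nim-sum is 9 ≠ 0, so this is an N-position: the player to move can win; Alex has a winning move.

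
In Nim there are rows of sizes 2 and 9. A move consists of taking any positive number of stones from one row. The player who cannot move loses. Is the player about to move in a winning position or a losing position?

Winning position

Nim-sum: 2 ^ 9 = 11.
The nim-sum is 11 ≠ 0, so this is an N-position: the player to move can win.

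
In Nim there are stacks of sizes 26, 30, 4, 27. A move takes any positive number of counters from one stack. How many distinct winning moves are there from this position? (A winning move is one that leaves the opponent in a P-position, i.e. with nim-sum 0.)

3

In binary:
  11010  (26)
  11110  (30)
  00100  (4)
  11011  (27)
  -----
  11011  (27)
The overall nim-sum is X = 27. A stack of size p has a winning move iff p XOR X < p (reduce it to p XOR X).
  26: 26 XOR 27 = 1 < 26 — winning move (to 1).
  30: 30 XOR 27 = 5 < 30 — winning move (to 5).
  4: 4 XOR 27 = 31 ≥ 4 — no move.
  27: 27 XOR 27 = 0 < 27 — winning move (to 0).
That gives 3 winning moves.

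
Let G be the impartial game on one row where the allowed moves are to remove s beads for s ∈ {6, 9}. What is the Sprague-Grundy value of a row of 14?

2

Compute g(0), g(1), … for moves {6, 9}:
g(0) = mex{} = 0
g(1) = mex{} = 0
g(2) = mex{} = 0
g(3) = mex{} = 0
g(4) = mex{} = 0
g(5) = mex{} = 0
g(6) = mex{0} = 1
g(7) = mex{0} = 1
g(8) = mex{0} = 1
g(9) = mex{0} = 1
g(10) = mex{0} = 1
g(11) = mex{0} = 1
g(12) = mex{0,1} = 2
g(13) = mex{0,1} = 2
g(14) = mex{0,1} = 2
So g(14) = 2.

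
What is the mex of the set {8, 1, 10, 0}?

2

The values 0, 1 are all present; 2 is the first non-negative integer missing from the set.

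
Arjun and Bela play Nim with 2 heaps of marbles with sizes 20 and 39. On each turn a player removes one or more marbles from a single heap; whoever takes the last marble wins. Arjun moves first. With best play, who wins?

Arjun wins

Compute the nim-sum pairwise:
20 ^ 39 = 51
The nim-sum is 51 ≠ 0, so this is an N-position: the player to move can win; Arjun has a winning move.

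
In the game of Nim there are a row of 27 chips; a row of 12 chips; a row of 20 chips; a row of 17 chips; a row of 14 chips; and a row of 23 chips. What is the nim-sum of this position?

11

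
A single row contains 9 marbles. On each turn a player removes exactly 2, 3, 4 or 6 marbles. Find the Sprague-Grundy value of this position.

Grundy values for subtraction set {2, 3, 4, 6}:
g(0) = mex{} = 0
g(1) = mex{} = 0
g(2) = mex{0} = 1
g(3) = mex{0} = 1
g(4) = mex{0,1} = 2
g(5) = mex{0,1} = 2
g(6) = mex{0,1,2} = 3
g(7) = mex{0,1,2} = 3
g(8) = mex{1,2,3} = 0
g(9) = mex{1,2,3} = 0
So g(9) = 0.

0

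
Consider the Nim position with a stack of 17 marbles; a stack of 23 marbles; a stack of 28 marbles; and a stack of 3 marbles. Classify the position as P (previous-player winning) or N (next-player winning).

N-position

In binary:
  10001  (17)
  10111  (23)
  11100  (28)
  00011  (3)
  -----
  11001  (25)
The nim-sum is 25 ≠ 0, so this is an N-position: the player to move can win.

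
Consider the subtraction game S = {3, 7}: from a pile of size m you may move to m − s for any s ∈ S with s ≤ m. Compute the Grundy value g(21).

0

Compute g(0), g(1), … for moves {3, 7}:
k:     0  1  2  3  4  5  6  7  8  9 10 11 12 13 14 15 16 17 18 19 20 21
g(k):  0  0  0  1  1  1  0  2  2  1  0  0  0  1  1  1  0  2  2  1  0  0
So g(21) = 0.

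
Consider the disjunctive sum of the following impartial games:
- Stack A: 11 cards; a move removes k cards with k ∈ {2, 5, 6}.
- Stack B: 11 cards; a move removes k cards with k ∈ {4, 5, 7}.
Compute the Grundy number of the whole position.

0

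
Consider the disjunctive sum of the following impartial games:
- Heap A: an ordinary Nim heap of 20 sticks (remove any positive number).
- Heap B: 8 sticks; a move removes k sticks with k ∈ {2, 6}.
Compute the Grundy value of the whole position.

Heap A is a plain Nim heap of size 20, so its Grundy value is 20.
Grundy values for heap B (subtraction set {2, 6}):
k:     0  1  2  3  4  5  6  7  8
g(k):  0  0  1  1  0  0  1  1  0
So g(8) = 0.
By the Sprague-Grundy theorem, the Grundy value of a sum of independent games is the XOR of the component values.
Combined value = 20 ⊕ 0 = 20.

20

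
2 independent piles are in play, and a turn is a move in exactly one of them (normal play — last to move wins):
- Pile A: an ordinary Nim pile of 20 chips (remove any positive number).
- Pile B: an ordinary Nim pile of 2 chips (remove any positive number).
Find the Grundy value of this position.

22

Pile A is a plain Nim pile of size 20, so its Grundy value is 20.
Pile B is a plain Nim pile of size 2, so its Grundy value is 2.
By the Sprague-Grundy theorem, the Grundy value of a sum of independent games is the XOR of the component values.
Combined value = 20 XOR 2 = 22.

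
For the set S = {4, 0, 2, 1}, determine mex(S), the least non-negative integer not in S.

3

The values 0, 1, 2 are all present; 3 is the first non-negative integer missing from the set.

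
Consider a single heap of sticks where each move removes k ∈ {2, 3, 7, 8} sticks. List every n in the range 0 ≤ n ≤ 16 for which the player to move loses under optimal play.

0, 1, 5, 6, 10, 11, 15, 16

Grundy values for subtraction set {2, 3, 7, 8}:
k:     0  1  2  3  4  5  6  7  8  9 10 11 12 13 14 15 16
g(k):  0  0  1  1  2  0  0  1  1  2  0  0  1  1  2  0  0
The P-positions (g = 0) in 0..16 are 0, 1, 5, 6, 10, 11, 15, 16.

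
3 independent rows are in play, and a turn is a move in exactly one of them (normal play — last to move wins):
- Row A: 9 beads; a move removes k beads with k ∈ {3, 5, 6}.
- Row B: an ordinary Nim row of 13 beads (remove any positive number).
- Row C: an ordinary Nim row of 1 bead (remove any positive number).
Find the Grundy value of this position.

12

Grundy values for row A (subtraction set {3, 5, 6}):
g(0) = mex{} = 0
g(1) = mex{} = 0
g(2) = mex{} = 0
g(3) = mex{0} = 1
g(4) = mex{0} = 1
g(5) = mex{0} = 1
g(6) = mex{0,1} = 2
g(7) = mex{0,1} = 2
g(8) = mex{0,1} = 2
g(9) = mex{1,2} = 0
So g(9) = 0.
Row B is a plain Nim row of size 13, so its Grundy value is 13.
Row C is a plain Nim row of size 1, so its Grundy value is 1.
The value of a disjunctive sum is the nim-sum of the parts.
Combined value = 0 XOR 13 XOR 1 = 12.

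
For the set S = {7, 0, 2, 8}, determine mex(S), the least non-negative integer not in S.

0 is in the set but 1 is not, so the mex is 1.

1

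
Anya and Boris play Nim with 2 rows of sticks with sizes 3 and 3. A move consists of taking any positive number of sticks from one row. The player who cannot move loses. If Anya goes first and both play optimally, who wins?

Boris wins

Compute the nim-sum pairwise:
3 ⊕ 3 = 0
The nim-sum is 0, so this is a P-position: the player to move is in a losing position under optimal play; Anya is about to move from it and so loses — Boris wins.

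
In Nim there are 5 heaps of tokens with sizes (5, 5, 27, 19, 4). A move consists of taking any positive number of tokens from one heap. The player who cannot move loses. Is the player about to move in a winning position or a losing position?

Bitwise XOR of the heap sizes:
  00101  (5)
  00101  (5)
  11011  (27)
  10011  (19)
  00100  (4)
  -----
  01100  (12)
The nim-sum is 12 ≠ 0, so this is an N-position: the player to move can win.

Winning position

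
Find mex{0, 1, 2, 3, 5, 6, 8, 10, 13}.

The values 0, 1, 2, 3 are all present; 4 is the first non-negative integer missing from the set.

4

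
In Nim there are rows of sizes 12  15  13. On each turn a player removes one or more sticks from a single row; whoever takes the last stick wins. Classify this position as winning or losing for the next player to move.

Winning position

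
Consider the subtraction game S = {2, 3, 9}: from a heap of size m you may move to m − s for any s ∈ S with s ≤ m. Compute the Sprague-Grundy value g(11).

Build the Grundy sequence with g(k) = mex{g(k−s) : s ∈ {2, 3, 9}, s ≤ k}:
g(0) = mex{} = 0
g(1) = mex{} = 0
g(2) = mex{0} = 1
g(3) = mex{0} = 1
g(4) = mex{0,1} = 2
g(5) = mex{1} = 0
g(6) = mex{1,2} = 0
g(7) = mex{0,2} = 1
g(8) = mex{0} = 1
g(9) = mex{0,1} = 2
g(10) = mex{0,1} = 2
g(11) = mex{1,2} = 0
So g(11) = 0.

0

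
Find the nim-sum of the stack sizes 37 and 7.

34

In binary:
  100101  (37)
  000111  (7)
  ------
  100010  (34)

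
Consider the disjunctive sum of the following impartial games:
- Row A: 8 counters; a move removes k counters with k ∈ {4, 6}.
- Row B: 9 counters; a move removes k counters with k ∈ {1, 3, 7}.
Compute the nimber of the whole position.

3

Build the Grundy sequence for row A with g(k) = mex{g(k−s) : s ∈ {4, 6}, s ≤ k}:
g(0) = mex{} = 0
g(1) = mex{} = 0
g(2) = mex{} = 0
g(3) = mex{} = 0
g(4) = mex{0} = 1
g(5) = mex{0} = 1
g(6) = mex{0} = 1
g(7) = mex{0} = 1
g(8) = mex{0,1} = 2
So g(8) = 2.
Build the Grundy sequence for row B with g(k) = mex{g(k−s) : s ∈ {1, 3, 7}, s ≤ k}:
k:     0  1  2  3  4  5  6  7  8  9
g(k):  0  1  0  1  0  1  0  1  0  1
So g(9) = 1.
By the Sprague-Grundy theorem, the Grundy value of a sum of independent games is the XOR of the component values.
Combined value = 2 ⊕ 1 = 3.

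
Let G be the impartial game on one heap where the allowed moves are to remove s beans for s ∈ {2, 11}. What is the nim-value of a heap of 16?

Compute g(0), g(1), … for moves {2, 11}:
k:     0  1  2  3  4  5  6  7  8  9 10 11 12 13 14 15 16
g(k):  0  0  1  1  0  0  1  1  0  0  1  1  2  0  0  1  1
So g(16) = 1.

1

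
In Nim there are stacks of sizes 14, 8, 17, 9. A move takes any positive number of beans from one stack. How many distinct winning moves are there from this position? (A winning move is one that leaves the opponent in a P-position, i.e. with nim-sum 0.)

1

Nim-sum: 14 ^ 8 ^ 17 ^ 9 = 30.
The overall nim-sum is X = 30. A stack of size p has a winning move iff p XOR X < p (reduce it to p XOR X).
  14: 14 XOR 30 = 16 ≥ 14 — no move.
  8: 8 XOR 30 = 22 ≥ 8 — no move.
  17: 17 XOR 30 = 15 < 17 — winning move (to 15).
  9: 9 XOR 30 = 23 ≥ 9 — no move.
That gives 1 winning move.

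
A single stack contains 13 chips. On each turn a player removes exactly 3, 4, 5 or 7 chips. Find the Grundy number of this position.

Grundy values for subtraction set {3, 4, 5, 7}:
k:     0  1  2  3  4  5  6  7  8  9 10 11 12 13
g(k):  0  0  0  1  1  1  2  2  2  3  0  0  0  1
So g(13) = 1.

1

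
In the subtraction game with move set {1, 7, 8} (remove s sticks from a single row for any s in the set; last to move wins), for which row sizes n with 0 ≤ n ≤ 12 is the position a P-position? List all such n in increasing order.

0, 2, 4, 6

Compute g(0), g(1), … for moves {1, 7, 8}:
g(0) = mex{} = 0
g(1) = mex{0} = 1
g(2) = mex{1} = 0
g(3) = mex{0} = 1
g(4) = mex{1} = 0
g(5) = mex{0} = 1
g(6) = mex{1} = 0
g(7) = mex{0} = 1
g(8) = mex{0,1} = 2
g(9) = mex{0,1,2} = 3
g(10) = mex{0,1,3} = 2
g(11) = mex{0,1,2} = 3
g(12) = mex{0,1,3} = 2
The P-positions (g = 0) in 0..12 are 0, 2, 4, 6.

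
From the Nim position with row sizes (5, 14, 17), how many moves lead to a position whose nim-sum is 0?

In binary:
  00101  (5)
  01110  (14)
  10001  (17)
  -----
  11010  (26)
The overall nim-sum is X = 26. A row of size p has a winning move iff p XOR X < p (reduce it to p XOR X).
  5: 5 XOR 26 = 31 ≥ 5 — no move.
  14: 14 XOR 26 = 20 ≥ 14 — no move.
  17: 17 XOR 26 = 11 < 17 — winning move (to 11).
That gives 1 winning move.

1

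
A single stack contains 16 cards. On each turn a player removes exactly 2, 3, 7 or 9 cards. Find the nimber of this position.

0

Build the Grundy sequence with g(k) = mex{g(k−s) : s ∈ {2, 3, 7, 9}, s ≤ k}:
k:     0  1  2  3  4  5  6  7  8  9 10 11 12 13 14 15 16
g(k):  0  0  1  1  2  0  0  1  1  2  2  0  3  1  2  2  0
So g(16) = 0.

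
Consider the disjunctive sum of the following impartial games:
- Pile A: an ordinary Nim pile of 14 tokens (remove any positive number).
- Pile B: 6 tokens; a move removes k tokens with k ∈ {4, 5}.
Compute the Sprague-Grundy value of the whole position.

15

Pile A is a plain Nim pile of size 14, so its Grundy value is 14.
For pile B, compute g(0), g(1), … with moves {4, 5}:
g(0) = mex{} = 0
g(1) = mex{} = 0
g(2) = mex{} = 0
g(3) = mex{} = 0
g(4) = mex{0} = 1
g(5) = mex{0} = 1
g(6) = mex{0} = 1
So g(6) = 1.
The value of a disjunctive sum is the nim-sum of the parts.
Combined value = 14 ⊕ 1 = 15.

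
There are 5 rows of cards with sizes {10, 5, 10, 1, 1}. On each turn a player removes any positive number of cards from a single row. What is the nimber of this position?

5

Compute the nim-sum pairwise:
10 ^ 5 = 15
15 ^ 10 = 5
5 ^ 1 = 4
4 ^ 1 = 5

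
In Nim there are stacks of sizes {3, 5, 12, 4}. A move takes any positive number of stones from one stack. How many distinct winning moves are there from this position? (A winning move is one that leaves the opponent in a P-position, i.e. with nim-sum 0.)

1

Bitwise XOR of the heap sizes:
  0011  (3)
  0101  (5)
  1100  (12)
  0100  (4)
  ----
  1110  (14)
The overall nim-sum is X = 14. A stack of size p has a winning move iff p XOR X < p (reduce it to p XOR X).
  3: 3 XOR 14 = 13 ≥ 3 — no move.
  5: 5 XOR 14 = 11 ≥ 5 — no move.
  12: 12 XOR 14 = 2 < 12 — winning move (to 2).
  4: 4 XOR 14 = 10 ≥ 4 — no move.
That gives 1 winning move.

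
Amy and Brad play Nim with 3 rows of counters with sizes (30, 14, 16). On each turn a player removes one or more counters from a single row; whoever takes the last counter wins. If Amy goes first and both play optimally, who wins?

Brad wins

In binary:
  11110  (30)
  01110  (14)
  10000  (16)
  -----
  00000  (0)
The nim-sum is 0, so this is a P-position: the player to move is in a losing position under optimal play; Amy is about to move from it and so loses — Brad wins.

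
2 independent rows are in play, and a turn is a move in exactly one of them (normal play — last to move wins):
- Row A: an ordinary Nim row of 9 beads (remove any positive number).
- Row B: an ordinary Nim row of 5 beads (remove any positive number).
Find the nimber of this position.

12

Row A is a plain Nim row of size 9, so its Grundy value is 9.
Row B is a plain Nim row of size 5, so its Grundy value is 5.
The value of a disjunctive sum is the nim-sum of the parts.
Combined value = 9 ⊕ 5 = 12.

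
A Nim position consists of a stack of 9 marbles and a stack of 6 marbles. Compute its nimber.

15

Nim-sum: 9 ⊕ 6 = 15.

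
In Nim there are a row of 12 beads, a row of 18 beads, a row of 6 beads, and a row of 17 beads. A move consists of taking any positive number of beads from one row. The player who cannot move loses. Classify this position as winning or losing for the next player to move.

In binary:
  01100  (12)
  10010  (18)
  00110  (6)
  10001  (17)
  -----
  01001  (9)
The nim-sum is 9 ≠ 0, so this is an N-position: the player to move can win.

Winning position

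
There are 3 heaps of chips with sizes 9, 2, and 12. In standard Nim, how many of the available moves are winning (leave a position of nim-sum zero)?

1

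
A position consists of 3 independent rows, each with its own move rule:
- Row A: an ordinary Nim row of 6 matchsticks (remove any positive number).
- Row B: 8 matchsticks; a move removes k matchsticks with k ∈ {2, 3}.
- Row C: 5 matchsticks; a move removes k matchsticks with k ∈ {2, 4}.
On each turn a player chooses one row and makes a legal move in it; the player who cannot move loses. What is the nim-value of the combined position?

Row A is a plain Nim row of size 6, so its Grundy value is 6.
For row B, compute g(0), g(1), … with moves {2, 3}:
g(0) = mex{} = 0
g(1) = mex{} = 0
g(2) = mex{0} = 1
g(3) = mex{0} = 1
g(4) = mex{0,1} = 2
g(5) = mex{1} = 0
g(6) = mex{1,2} = 0
g(7) = mex{0,2} = 1
g(8) = mex{0} = 1
So g(8) = 1.
Build the Grundy sequence for row C with g(k) = mex{g(k−s) : s ∈ {2, 4}, s ≤ k}:
g(0) = mex{} = 0
g(1) = mex{} = 0
g(2) = mex{0} = 1
g(3) = mex{0} = 1
g(4) = mex{0,1} = 2
g(5) = mex{0,1} = 2
So g(5) = 2.
By the Sprague-Grundy theorem, the Grundy value of a sum of independent games is the XOR of the component values.
Combined value = 6 ⊕ 1 ⊕ 2 = 5.

5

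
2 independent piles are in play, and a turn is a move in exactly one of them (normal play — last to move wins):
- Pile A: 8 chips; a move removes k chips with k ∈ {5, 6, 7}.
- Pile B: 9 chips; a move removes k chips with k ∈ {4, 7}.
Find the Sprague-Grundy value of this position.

3

Grundy values for pile A (subtraction set {5, 6, 7}):
k:     0  1  2  3  4  5  6  7  8
g(k):  0  0  0  0  0  1  1  1  1
So g(8) = 1.
Grundy values for pile B (subtraction set {4, 7}):
g(0) = mex{} = 0
g(1) = mex{} = 0
g(2) = mex{} = 0
g(3) = mex{} = 0
g(4) = mex{0} = 1
g(5) = mex{0} = 1
g(6) = mex{0} = 1
g(7) = mex{0} = 1
g(8) = mex{0,1} = 2
g(9) = mex{0,1} = 2
So g(9) = 2.
The value of a disjunctive sum is the nim-sum of the parts.
Combined value = 1 ⊕ 2 = 3.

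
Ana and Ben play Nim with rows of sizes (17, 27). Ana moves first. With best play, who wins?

Ana wins

Bitwise XOR of the heap sizes:
  10001  (17)
  11011  (27)
  -----
  01010  (10)
The nim-sum is 10 ≠ 0, so this is an N-position: the player to move can win; Ana has a winning move.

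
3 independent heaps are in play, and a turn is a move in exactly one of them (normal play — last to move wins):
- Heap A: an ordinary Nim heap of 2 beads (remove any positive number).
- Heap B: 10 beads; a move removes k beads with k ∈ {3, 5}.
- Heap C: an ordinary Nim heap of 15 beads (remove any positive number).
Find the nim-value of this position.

Heap A is a plain Nim heap of size 2, so its Grundy value is 2.
For heap B, compute g(0), g(1), … with moves {3, 5}:
g(0) = mex{} = 0
g(1) = mex{} = 0
g(2) = mex{} = 0
g(3) = mex{0} = 1
g(4) = mex{0} = 1
g(5) = mex{0} = 1
g(6) = mex{0,1} = 2
g(7) = mex{0,1} = 2
g(8) = mex{1} = 0
g(9) = mex{1,2} = 0
g(10) = mex{1,2} = 0
So g(10) = 0.
Heap C is a plain Nim heap of size 15, so its Grundy value is 15.
The value of a disjunctive sum is the nim-sum of the parts.
Combined value = 2 XOR 0 XOR 15 = 13.

13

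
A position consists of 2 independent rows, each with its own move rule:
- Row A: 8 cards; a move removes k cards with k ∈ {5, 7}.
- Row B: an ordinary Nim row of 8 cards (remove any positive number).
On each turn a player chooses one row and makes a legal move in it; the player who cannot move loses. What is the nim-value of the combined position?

For row A, compute g(0), g(1), … with moves {5, 7}:
k:     0  1  2  3  4  5  6  7  8
g(k):  0  0  0  0  0  1  1  1  1
So g(8) = 1.
Row B is a plain Nim row of size 8, so its Grundy value is 8.
The value of a disjunctive sum is the nim-sum of the parts.
Combined value = 1 XOR 8 = 9.

9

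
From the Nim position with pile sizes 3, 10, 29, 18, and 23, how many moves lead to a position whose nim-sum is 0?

Compute the nim-sum pairwise:
3 ^ 10 = 9
9 ^ 29 = 20
20 ^ 18 = 6
6 ^ 23 = 17
The overall nim-sum is X = 17. A pile of size p has a winning move iff p XOR X < p (reduce it to p XOR X).
  3: 3 XOR 17 = 18 ≥ 3 — no move.
  10: 10 XOR 17 = 27 ≥ 10 — no move.
  29: 29 XOR 17 = 12 < 29 — winning move (to 12).
  18: 18 XOR 17 = 3 < 18 — winning move (to 3).
  23: 23 XOR 17 = 6 < 23 — winning move (to 6).
That gives 3 winning moves.

3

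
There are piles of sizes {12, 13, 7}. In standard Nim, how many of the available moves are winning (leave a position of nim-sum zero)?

Nim-sum: 12 XOR 13 XOR 7 = 6.
The overall nim-sum is X = 6. A pile of size p has a winning move iff p XOR X < p (reduce it to p XOR X).
  12: 12 XOR 6 = 10 < 12 — winning move (to 10).
  13: 13 XOR 6 = 11 < 13 — winning move (to 11).
  7: 7 XOR 6 = 1 < 7 — winning move (to 1).
That gives 3 winning moves.

3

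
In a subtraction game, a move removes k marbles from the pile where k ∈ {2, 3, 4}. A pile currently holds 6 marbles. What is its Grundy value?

0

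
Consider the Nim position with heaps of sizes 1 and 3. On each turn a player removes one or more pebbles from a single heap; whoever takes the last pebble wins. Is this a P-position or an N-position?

N-position

In binary:
  01  (1)
  11  (3)
  --
  10  (2)
The nim-sum is 2 ≠ 0, so this is an N-position: the player to move can win.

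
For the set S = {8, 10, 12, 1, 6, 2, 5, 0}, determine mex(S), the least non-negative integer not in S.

The values 0, 1, 2 are all present; 3 is the first non-negative integer missing from the set.

3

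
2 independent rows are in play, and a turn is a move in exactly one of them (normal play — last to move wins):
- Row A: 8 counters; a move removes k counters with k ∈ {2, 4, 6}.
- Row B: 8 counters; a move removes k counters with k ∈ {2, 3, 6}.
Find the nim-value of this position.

For row A, compute g(0), g(1), … with moves {2, 4, 6}:
k:     0  1  2  3  4  5  6  7  8
g(k):  0  0  1  1  2  2  3  3  0
So g(8) = 0.
Build the Grundy sequence for row B with g(k) = mex{g(k−s) : s ∈ {2, 3, 6}, s ≤ k}:
g(0) = mex{} = 0
g(1) = mex{} = 0
g(2) = mex{0} = 1
g(3) = mex{0} = 1
g(4) = mex{0,1} = 2
g(5) = mex{1} = 0
g(6) = mex{0,1,2} = 3
g(7) = mex{0,2} = 1
g(8) = mex{0,1,3} = 2
So g(8) = 2.
By the Sprague-Grundy theorem, the Grundy value of a sum of independent games is the XOR of the component values.
Combined value = 0 XOR 2 = 2.

2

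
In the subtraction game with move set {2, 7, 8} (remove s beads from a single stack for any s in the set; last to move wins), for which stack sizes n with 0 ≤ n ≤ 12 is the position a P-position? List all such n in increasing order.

0, 1, 4, 5, 10

Compute g(0), g(1), … for moves {2, 7, 8}:
g(0) = mex{} = 0
g(1) = mex{} = 0
g(2) = mex{0} = 1
g(3) = mex{0} = 1
g(4) = mex{1} = 0
g(5) = mex{1} = 0
g(6) = mex{0} = 1
g(7) = mex{0} = 1
g(8) = mex{0,1} = 2
g(9) = mex{0,1} = 2
g(10) = mex{1,2} = 0
g(11) = mex{0,1,2} = 3
g(12) = mex{0} = 1
The P-positions (g = 0) in 0..12 are 0, 1, 4, 5, 10.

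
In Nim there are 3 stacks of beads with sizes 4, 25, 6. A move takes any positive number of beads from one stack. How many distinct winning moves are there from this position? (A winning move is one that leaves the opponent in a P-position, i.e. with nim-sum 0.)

Compute the nim-sum pairwise:
4 XOR 25 = 29
29 XOR 6 = 27
The overall nim-sum is X = 27. A stack of size p has a winning move iff p XOR X < p (reduce it to p XOR X).
  4: 4 XOR 27 = 31 ≥ 4 — no move.
  25: 25 XOR 27 = 2 < 25 — winning move (to 2).
  6: 6 XOR 27 = 29 ≥ 6 — no move.
That gives 1 winning move.

1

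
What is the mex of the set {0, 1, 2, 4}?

The values 0, 1, 2 are all present; 3 is the first non-negative integer missing from the set.

3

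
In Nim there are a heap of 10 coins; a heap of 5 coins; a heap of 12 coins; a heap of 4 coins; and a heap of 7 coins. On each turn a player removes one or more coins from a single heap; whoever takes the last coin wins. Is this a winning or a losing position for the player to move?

Losing position

Compute the nim-sum pairwise:
10 XOR 5 = 15
15 XOR 12 = 3
3 XOR 4 = 7
7 XOR 7 = 0
The nim-sum is 0, so this is a P-position: the player to move is in a losing position under optimal play.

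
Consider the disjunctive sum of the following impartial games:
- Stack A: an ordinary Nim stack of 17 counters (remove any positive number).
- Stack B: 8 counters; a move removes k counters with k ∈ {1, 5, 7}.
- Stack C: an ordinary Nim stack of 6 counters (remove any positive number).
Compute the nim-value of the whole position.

23

Stack A is a plain Nim stack of size 17, so its Grundy value is 17.
Build the Grundy sequence for stack B with g(k) = mex{g(k−s) : s ∈ {1, 5, 7}, s ≤ k}:
k:     0  1  2  3  4  5  6  7  8
g(k):  0  1  0  1  0  1  0  1  0
So g(8) = 0.
Stack C is a plain Nim stack of size 6, so its Grundy value is 6.
By the Sprague-Grundy theorem, the Grundy value of a sum of independent games is the XOR of the component values.
Combined value = 17 XOR 0 XOR 6 = 23.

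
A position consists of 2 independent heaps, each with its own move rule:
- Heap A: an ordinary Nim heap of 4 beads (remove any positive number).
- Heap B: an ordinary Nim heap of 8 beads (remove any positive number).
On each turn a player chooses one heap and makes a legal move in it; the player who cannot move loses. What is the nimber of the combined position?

12

Heap A is a plain Nim heap of size 4, so its Grundy value is 4.
Heap B is a plain Nim heap of size 8, so its Grundy value is 8.
The value of a disjunctive sum is the nim-sum of the parts.
Combined value = 4 ⊕ 8 = 12.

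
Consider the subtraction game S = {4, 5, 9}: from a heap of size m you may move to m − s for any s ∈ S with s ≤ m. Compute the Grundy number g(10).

Compute g(0), g(1), … for moves {4, 5, 9}:
g(0) = mex{} = 0
g(1) = mex{} = 0
g(2) = mex{} = 0
g(3) = mex{} = 0
g(4) = mex{0} = 1
g(5) = mex{0} = 1
g(6) = mex{0} = 1
g(7) = mex{0} = 1
g(8) = mex{0,1} = 2
g(9) = mex{0,1} = 2
g(10) = mex{0,1} = 2
So g(10) = 2.

2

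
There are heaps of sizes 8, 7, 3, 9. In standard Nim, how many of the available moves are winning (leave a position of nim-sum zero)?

Compute the nim-sum pairwise:
8 XOR 7 = 15
15 XOR 3 = 12
12 XOR 9 = 5
The overall nim-sum is X = 5. A heap of size p has a winning move iff p XOR X < p (reduce it to p XOR X).
  8: 8 XOR 5 = 13 ≥ 8 — no move.
  7: 7 XOR 5 = 2 < 7 — winning move (to 2).
  3: 3 XOR 5 = 6 ≥ 3 — no move.
  9: 9 XOR 5 = 12 ≥ 9 — no move.
That gives 1 winning move.

1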